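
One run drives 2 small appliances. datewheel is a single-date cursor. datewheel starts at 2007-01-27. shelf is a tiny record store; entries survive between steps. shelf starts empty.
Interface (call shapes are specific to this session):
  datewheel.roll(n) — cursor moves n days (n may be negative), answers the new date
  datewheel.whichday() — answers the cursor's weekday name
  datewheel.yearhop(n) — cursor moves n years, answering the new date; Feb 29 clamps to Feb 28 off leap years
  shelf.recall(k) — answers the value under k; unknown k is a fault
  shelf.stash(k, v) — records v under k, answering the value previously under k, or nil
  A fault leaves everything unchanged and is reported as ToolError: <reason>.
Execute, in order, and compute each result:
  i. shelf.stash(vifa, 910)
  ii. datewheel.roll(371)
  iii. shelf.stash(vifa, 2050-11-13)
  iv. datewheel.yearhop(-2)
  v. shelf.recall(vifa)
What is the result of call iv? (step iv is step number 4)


>> shelf.stash(k='vifa', v='910')
<< nil
>> datewheel.roll(n='371')
<< 2008-02-02
>> shelf.stash(k='vifa', v='2050-11-13')
<< 910
>> datewheel.yearhop(n='-2')
<< 2006-02-02
>> shelf.recall(k='vifa')
<< 2050-11-13

Answer: 2006-02-02


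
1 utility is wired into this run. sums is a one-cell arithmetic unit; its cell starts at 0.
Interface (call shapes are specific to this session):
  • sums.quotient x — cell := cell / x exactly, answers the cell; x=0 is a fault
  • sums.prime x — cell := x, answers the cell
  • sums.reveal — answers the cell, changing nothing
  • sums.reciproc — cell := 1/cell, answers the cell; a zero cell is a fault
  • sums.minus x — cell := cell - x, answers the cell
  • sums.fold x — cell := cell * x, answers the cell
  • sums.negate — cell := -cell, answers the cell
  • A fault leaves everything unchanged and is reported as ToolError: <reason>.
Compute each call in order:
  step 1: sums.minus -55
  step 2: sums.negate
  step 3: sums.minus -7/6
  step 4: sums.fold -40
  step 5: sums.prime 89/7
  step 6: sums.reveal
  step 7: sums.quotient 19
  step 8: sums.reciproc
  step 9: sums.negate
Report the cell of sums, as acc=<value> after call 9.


Answer: acc=-133/89

Derivation:
I use minus(x='-55'), giving 55.
I run negate, yielding -55.
Then minus(x='-7/6'), which returns -323/6.
Next I call fold(x='-40'), → 6460/3.
Then prime(x='89/7'), and observe 89/7.
Invoking reveal(), and see 89/7.
Next I call quotient(x='19'), and get 89/133.
Next I call reciproc(): 133/89.
Using negate(): -133/89.


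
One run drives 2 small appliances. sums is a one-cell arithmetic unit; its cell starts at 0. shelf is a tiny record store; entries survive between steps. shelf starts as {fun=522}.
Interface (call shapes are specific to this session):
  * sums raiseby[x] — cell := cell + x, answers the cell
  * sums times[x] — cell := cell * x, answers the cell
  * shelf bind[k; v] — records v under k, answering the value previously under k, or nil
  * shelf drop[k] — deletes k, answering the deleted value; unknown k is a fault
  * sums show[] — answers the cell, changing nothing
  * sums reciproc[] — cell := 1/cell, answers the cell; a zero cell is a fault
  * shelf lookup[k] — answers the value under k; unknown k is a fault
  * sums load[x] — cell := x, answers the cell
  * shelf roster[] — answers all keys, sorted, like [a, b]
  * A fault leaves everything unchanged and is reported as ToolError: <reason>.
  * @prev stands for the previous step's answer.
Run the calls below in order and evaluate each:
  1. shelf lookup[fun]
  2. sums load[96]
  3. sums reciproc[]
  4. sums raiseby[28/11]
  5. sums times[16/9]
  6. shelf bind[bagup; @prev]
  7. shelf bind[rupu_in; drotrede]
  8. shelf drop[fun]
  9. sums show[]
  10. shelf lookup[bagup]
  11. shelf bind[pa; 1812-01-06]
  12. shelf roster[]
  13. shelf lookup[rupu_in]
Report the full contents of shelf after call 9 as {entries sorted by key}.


Answer: {bagup=2699/594, rupu_in=drotrede}

Derivation:
# 1. shelf lookup(k: fun) : 522
# 2. sums load(x: 96) : 96
# 3. sums reciproc() : 1/96
# 4. sums raiseby(x: 28/11) : 2699/1056
# 5. sums times(x: 16/9) : 2699/594
# 6. shelf bind(k: bagup, v: @prev) : nil
# 7. shelf bind(k: rupu_in, v: drotrede) : nil
# 8. shelf drop(k: fun) : 522
# 9. sums show() : 2699/594
# 10. shelf lookup(k: bagup) : 2699/594
# 11. shelf bind(k: pa, v: 1812-01-06) : nil
# 12. shelf roster() : [bagup, pa, rupu_in]
# 13. shelf lookup(k: rupu_in) : drotrede


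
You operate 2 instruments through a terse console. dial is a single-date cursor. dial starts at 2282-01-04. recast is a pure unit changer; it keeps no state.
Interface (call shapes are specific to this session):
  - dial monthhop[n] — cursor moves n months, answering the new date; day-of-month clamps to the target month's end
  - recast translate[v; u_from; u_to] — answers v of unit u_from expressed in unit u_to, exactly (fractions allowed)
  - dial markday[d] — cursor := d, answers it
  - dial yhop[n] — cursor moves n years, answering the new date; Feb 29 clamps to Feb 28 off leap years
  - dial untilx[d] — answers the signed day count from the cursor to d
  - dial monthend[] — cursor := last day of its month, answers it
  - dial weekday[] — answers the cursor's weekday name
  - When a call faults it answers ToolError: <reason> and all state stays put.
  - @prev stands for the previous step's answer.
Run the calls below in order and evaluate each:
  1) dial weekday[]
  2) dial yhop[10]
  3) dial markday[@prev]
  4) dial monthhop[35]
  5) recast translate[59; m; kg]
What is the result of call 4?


Answer: 2294-12-04

Derivation:
Do: dial weekday[]
See: Wednesday
Do: dial yhop[n='10']
See: 2292-01-04
Do: dial markday[d='@prev']
See: 2292-01-04
Do: dial monthhop[n='35']
See: 2294-12-04
Do: recast translate[v='59'; u_from='m'; u_to='kg']
See: ToolError: incompatible units


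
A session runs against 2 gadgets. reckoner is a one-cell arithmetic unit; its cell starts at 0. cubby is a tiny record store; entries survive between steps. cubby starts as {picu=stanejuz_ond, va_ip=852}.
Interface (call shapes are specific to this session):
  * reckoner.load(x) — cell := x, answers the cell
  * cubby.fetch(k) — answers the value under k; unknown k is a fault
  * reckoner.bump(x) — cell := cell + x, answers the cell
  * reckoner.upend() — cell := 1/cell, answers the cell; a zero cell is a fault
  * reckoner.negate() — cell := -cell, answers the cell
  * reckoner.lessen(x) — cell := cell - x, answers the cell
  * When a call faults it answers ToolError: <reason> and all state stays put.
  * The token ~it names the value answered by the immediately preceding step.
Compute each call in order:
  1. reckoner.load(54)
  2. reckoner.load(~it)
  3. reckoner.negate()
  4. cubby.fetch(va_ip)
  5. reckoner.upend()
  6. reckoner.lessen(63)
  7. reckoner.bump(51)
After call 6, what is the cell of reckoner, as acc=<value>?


Answer: acc=-3403/54

Derivation:
Do: load[x→54]
See: 54
Do: load[x→~it]
See: 54
Do: negate[]
See: -54
Do: fetch[k→va_ip]
See: 852
Do: upend[]
See: -1/54
Do: lessen[x→63]
See: -3403/54
Do: bump[x→51]
See: -649/54


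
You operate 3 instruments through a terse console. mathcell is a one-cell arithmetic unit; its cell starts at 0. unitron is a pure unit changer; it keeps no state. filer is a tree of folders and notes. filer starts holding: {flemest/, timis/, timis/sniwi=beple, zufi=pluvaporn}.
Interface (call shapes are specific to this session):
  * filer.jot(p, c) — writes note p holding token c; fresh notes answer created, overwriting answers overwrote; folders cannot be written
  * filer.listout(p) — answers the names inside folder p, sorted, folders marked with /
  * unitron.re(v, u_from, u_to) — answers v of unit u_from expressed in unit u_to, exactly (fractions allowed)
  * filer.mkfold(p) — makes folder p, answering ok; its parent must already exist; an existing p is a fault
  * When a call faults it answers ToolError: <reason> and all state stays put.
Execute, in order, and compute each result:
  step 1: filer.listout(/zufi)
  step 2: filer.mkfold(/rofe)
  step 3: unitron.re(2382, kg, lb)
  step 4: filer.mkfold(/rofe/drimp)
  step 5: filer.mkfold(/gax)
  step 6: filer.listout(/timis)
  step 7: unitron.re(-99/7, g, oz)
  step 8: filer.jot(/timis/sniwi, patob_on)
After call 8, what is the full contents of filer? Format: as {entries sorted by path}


Answer: {flemest/, gax/, rofe/, rofe/drimp/, timis/, timis/sniwi=patob_on, zufi=pluvaporn}

Derivation:
-> filer.listout(/zufi)
<- ToolError: not a directory
-> filer.mkfold(/rofe)
<- ok
-> unitron.re(2382, kg, lb)
<- 238200000000/45359237
-> filer.mkfold(/rofe/drimp)
<- ok
-> filer.mkfold(/gax)
<- ok
-> filer.listout(/timis)
<- [sniwi]
-> unitron.re(-99/7, g, oz)
<- -14400000/28864969
-> filer.jot(/timis/sniwi, patob_on)
<- overwrote


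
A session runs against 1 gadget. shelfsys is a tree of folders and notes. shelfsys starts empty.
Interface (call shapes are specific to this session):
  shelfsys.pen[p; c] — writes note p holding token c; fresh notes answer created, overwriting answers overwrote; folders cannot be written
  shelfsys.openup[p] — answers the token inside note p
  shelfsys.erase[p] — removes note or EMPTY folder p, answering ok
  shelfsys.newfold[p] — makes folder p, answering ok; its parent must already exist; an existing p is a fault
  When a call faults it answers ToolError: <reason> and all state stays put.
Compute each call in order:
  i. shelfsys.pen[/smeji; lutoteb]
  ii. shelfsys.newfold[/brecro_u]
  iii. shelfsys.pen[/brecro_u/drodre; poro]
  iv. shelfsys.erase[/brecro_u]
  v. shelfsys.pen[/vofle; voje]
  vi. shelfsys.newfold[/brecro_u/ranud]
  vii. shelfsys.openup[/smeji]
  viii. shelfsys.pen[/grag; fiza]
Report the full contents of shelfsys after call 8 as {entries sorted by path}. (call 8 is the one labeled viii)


Answer: {brecro_u/, brecro_u/drodre=poro, brecro_u/ranud/, grag=fiza, smeji=lutoteb, vofle=voje}

Derivation:
! 1. shelfsys.pen(p→/smeji, c→lutoteb) ~> created
! 2. shelfsys.newfold(p→/brecro_u) ~> ok
! 3. shelfsys.pen(p→/brecro_u/drodre, c→poro) ~> created
! 4. shelfsys.erase(p→/brecro_u) ~> ToolError: not empty
! 5. shelfsys.pen(p→/vofle, c→voje) ~> created
! 6. shelfsys.newfold(p→/brecro_u/ranud) ~> ok
! 7. shelfsys.openup(p→/smeji) ~> lutoteb
! 8. shelfsys.pen(p→/grag, c→fiza) ~> created


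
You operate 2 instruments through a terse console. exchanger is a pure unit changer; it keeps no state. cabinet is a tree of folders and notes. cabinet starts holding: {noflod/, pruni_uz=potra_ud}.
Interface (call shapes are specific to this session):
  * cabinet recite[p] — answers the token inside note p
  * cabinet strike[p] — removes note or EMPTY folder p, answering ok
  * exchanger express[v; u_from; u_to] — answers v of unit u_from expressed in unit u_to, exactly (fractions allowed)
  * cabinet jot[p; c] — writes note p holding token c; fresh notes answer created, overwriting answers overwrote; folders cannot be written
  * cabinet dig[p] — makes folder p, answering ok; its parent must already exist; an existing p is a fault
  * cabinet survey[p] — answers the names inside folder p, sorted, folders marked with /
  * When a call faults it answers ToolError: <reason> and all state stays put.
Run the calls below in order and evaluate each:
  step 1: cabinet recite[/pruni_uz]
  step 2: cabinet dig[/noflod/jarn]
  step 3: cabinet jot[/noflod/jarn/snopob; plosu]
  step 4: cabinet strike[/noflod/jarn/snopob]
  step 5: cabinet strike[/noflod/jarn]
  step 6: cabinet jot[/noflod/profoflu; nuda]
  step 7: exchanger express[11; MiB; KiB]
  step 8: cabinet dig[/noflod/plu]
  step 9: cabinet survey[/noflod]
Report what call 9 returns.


Answer: [plu/, profoflu]

Derivation:
·→ cabinet recite(p=/pruni_uz)
·← potra_ud
·→ cabinet dig(p=/noflod/jarn)
·← ok
·→ cabinet jot(p=/noflod/jarn/snopob, c=plosu)
·← created
·→ cabinet strike(p=/noflod/jarn/snopob)
·← ok
·→ cabinet strike(p=/noflod/jarn)
·← ok
·→ cabinet jot(p=/noflod/profoflu, c=nuda)
·← created
·→ exchanger express(v=11, u_from=MiB, u_to=KiB)
·← 11264
·→ cabinet dig(p=/noflod/plu)
·← ok
·→ cabinet survey(p=/noflod)
·← [plu/, profoflu]


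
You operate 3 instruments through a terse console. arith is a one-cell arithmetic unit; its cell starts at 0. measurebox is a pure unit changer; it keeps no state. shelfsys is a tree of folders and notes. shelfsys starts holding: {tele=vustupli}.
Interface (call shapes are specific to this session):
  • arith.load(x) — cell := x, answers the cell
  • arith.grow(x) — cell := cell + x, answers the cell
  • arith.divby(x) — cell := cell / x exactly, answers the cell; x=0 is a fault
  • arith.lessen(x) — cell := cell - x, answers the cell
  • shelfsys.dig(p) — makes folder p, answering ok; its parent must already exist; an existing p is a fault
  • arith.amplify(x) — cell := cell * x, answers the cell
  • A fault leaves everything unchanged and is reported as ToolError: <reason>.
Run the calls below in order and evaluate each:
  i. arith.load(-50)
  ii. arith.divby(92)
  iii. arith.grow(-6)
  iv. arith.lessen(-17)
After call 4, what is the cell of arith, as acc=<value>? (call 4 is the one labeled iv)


Act: arith.load[x='-50']
Obs: -50
Act: arith.divby[x='92']
Obs: -25/46
Act: arith.grow[x='-6']
Obs: -301/46
Act: arith.lessen[x='-17']
Obs: 481/46

Answer: acc=481/46


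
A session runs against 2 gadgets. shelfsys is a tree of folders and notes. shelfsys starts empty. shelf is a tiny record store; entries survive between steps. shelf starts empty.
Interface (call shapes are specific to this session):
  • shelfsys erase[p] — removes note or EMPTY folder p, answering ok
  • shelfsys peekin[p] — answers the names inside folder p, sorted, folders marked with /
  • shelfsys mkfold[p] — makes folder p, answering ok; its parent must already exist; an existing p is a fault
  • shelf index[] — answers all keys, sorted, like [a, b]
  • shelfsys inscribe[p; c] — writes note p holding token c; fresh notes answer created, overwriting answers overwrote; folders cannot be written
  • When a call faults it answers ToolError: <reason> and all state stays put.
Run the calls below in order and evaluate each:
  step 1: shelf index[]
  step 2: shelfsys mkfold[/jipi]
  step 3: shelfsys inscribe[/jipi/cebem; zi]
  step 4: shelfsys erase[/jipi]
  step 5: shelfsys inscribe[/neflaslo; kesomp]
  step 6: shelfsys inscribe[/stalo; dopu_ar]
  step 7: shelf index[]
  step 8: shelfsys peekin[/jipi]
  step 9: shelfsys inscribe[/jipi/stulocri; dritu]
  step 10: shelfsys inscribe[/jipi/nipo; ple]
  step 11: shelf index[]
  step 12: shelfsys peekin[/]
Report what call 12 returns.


CALL shelf index[]
RET  []
CALL shelfsys mkfold[p=/jipi]
RET  ok
CALL shelfsys inscribe[p=/jipi/cebem; c=zi]
RET  created
CALL shelfsys erase[p=/jipi]
RET  ToolError: not empty
CALL shelfsys inscribe[p=/neflaslo; c=kesomp]
RET  created
CALL shelfsys inscribe[p=/stalo; c=dopu_ar]
RET  created
CALL shelf index[]
RET  []
CALL shelfsys peekin[p=/jipi]
RET  [cebem]
CALL shelfsys inscribe[p=/jipi/stulocri; c=dritu]
RET  created
CALL shelfsys inscribe[p=/jipi/nipo; c=ple]
RET  created
CALL shelf index[]
RET  []
CALL shelfsys peekin[p=/]
RET  [jipi/, neflaslo, stalo]

Answer: [jipi/, neflaslo, stalo]


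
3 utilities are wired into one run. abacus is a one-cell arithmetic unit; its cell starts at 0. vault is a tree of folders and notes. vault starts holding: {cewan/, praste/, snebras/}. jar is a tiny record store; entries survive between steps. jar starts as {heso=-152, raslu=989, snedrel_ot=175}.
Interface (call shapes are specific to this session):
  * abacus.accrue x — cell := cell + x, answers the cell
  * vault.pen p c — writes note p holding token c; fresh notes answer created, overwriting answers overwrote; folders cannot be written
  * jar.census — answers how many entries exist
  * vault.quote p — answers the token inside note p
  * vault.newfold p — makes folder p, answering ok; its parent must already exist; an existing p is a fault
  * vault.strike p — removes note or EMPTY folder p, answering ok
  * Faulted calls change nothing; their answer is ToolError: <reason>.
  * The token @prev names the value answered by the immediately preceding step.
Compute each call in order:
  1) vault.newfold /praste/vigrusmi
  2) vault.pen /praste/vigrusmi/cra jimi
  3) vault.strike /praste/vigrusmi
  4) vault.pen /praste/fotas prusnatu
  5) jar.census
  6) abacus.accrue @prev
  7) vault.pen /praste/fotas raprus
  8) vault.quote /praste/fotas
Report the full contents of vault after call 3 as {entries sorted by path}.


> vault.newfold p='/praste/vigrusmi'
  ok
> vault.pen p='/praste/vigrusmi/cra' c='jimi'
  created
> vault.strike p='/praste/vigrusmi'
  ToolError: not empty
> vault.pen p='/praste/fotas' c='prusnatu'
  created
> jar.census
  3
> abacus.accrue x='@prev'
  3
> vault.pen p='/praste/fotas' c='raprus'
  overwrote
> vault.quote p='/praste/fotas'
  raprus

Answer: {cewan/, praste/, praste/vigrusmi/, praste/vigrusmi/cra=jimi, snebras/}


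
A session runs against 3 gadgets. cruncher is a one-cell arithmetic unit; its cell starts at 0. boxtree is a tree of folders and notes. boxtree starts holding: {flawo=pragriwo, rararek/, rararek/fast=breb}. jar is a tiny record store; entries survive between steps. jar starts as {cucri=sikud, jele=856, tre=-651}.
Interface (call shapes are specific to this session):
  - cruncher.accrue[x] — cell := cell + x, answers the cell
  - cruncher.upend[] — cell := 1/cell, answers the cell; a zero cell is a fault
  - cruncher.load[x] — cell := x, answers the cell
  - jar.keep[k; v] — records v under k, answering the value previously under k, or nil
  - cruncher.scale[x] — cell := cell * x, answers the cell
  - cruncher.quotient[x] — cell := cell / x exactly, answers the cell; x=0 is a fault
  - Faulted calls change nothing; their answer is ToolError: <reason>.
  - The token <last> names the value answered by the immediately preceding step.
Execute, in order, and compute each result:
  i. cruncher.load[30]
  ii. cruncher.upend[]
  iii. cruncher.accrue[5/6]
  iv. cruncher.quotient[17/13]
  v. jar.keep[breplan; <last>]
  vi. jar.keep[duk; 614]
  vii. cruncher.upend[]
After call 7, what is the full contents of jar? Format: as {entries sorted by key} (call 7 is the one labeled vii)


Answer: {breplan=169/255, cucri=sikud, duk=614, jele=856, tre=-651}

Derivation:
# cruncher.load(x: 30) -> 30
# cruncher.upend() -> 1/30
# cruncher.accrue(x: 5/6) -> 13/15
# cruncher.quotient(x: 17/13) -> 169/255
# jar.keep(k: breplan, v: <last>) -> nil
# jar.keep(k: duk, v: 614) -> nil
# cruncher.upend() -> 255/169


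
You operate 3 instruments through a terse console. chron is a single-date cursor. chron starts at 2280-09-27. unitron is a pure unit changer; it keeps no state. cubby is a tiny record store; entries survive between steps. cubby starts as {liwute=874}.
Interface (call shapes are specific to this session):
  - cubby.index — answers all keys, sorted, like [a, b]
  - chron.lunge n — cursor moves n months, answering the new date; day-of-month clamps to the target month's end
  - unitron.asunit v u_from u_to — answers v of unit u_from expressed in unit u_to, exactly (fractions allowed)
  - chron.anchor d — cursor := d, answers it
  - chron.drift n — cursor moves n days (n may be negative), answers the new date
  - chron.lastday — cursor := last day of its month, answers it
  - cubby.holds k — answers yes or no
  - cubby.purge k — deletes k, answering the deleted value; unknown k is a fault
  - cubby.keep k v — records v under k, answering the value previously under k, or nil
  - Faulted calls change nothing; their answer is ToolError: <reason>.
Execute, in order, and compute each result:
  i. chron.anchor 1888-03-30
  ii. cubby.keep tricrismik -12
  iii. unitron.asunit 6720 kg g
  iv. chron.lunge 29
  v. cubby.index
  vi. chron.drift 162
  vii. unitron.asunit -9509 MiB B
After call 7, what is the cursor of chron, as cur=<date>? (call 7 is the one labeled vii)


~$ chron.anchor d: 1888-03-30
[out] 1888-03-30
~$ cubby.keep k: tricrismik v: -12
[out] nil
~$ unitron.asunit v: 6720 u_from: kg u_to: g
[out] 6720000
~$ chron.lunge n: 29
[out] 1890-08-30
~$ cubby.index
[out] [liwute, tricrismik]
~$ chron.drift n: 162
[out] 1891-02-08
~$ unitron.asunit v: -9509 u_from: MiB u_to: B
[out] -9970909184

Answer: cur=1891-02-08


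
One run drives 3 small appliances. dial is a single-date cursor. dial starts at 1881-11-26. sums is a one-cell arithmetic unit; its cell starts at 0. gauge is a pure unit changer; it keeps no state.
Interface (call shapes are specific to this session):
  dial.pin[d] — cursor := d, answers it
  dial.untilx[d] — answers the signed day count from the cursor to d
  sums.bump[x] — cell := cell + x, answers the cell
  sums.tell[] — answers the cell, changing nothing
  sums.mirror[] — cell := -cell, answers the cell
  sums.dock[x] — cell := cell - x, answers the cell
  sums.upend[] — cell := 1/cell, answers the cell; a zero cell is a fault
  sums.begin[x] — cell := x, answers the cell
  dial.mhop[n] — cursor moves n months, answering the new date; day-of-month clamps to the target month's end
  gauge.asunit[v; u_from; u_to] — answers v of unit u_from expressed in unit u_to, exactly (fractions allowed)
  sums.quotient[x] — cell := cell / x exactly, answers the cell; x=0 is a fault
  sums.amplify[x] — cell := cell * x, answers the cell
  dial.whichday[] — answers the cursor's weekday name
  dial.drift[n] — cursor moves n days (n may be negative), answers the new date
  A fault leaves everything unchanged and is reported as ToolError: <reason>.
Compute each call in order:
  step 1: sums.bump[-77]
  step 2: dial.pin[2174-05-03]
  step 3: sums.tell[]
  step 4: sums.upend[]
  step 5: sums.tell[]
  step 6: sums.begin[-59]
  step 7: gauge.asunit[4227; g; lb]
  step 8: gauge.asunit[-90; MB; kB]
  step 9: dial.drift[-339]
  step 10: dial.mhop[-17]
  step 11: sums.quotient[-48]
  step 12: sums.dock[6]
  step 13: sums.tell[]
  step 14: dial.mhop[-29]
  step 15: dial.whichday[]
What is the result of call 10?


Answer: 2171-12-29

Derivation:
>> sums.bump(x='-77')
<< -77
>> dial.pin(d='2174-05-03')
<< 2174-05-03
>> sums.tell()
<< -77
>> sums.upend()
<< -1/77
>> sums.tell()
<< -1/77
>> sums.begin(x='-59')
<< -59
>> gauge.asunit(v='4227', u_from='g', u_to='lb')
<< 422700000/45359237
>> gauge.asunit(v='-90', u_from='MB', u_to='kB')
<< -90000
>> dial.drift(n='-339')
<< 2173-05-29
>> dial.mhop(n='-17')
<< 2171-12-29
>> sums.quotient(x='-48')
<< 59/48
>> sums.dock(x='6')
<< -229/48
>> sums.tell()
<< -229/48
>> dial.mhop(n='-29')
<< 2169-07-29
>> dial.whichday()
<< Saturday


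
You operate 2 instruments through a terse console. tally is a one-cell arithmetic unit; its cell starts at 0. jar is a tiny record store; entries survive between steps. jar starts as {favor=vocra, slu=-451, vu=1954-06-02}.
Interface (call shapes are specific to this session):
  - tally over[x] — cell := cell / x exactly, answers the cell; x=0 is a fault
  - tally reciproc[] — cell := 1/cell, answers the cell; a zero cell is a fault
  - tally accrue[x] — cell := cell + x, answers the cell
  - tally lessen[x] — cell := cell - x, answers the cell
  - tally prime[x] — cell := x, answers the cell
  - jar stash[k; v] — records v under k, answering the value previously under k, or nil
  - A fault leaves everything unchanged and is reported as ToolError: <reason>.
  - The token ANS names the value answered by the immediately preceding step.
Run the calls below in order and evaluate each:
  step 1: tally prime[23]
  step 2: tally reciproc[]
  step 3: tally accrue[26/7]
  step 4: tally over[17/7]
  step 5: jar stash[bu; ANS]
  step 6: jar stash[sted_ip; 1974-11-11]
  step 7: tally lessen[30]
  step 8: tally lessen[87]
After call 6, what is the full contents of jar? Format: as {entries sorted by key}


>> tally prime(x: 23)
<< 23
>> tally reciproc()
<< 1/23
>> tally accrue(x: 26/7)
<< 605/161
>> tally over(x: 17/7)
<< 605/391
>> jar stash(k: bu, v: ANS)
<< nil
>> jar stash(k: sted_ip, v: 1974-11-11)
<< nil
>> tally lessen(x: 30)
<< -11125/391
>> tally lessen(x: 87)
<< -45142/391

Answer: {bu=605/391, favor=vocra, slu=-451, sted_ip=1974-11-11, vu=1954-06-02}


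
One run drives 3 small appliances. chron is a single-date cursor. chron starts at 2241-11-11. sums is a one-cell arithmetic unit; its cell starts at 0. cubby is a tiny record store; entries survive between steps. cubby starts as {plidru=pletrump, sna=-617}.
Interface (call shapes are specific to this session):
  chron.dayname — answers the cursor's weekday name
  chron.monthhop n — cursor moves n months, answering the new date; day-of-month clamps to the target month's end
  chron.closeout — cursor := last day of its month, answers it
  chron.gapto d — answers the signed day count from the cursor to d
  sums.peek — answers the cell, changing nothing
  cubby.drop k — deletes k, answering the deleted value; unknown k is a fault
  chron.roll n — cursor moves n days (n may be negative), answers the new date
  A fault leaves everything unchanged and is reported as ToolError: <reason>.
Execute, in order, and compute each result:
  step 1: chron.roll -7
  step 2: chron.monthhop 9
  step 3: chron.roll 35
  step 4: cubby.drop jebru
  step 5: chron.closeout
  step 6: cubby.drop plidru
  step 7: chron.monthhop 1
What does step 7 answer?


Answer: 2242-10-30

Derivation:
// chron.roll(n: -7) : 2241-11-04
// chron.monthhop(n: 9) : 2242-08-04
// chron.roll(n: 35) : 2242-09-08
// cubby.drop(k: jebru) : ToolError: no such key jebru
// chron.closeout() : 2242-09-30
// cubby.drop(k: plidru) : pletrump
// chron.monthhop(n: 1) : 2242-10-30


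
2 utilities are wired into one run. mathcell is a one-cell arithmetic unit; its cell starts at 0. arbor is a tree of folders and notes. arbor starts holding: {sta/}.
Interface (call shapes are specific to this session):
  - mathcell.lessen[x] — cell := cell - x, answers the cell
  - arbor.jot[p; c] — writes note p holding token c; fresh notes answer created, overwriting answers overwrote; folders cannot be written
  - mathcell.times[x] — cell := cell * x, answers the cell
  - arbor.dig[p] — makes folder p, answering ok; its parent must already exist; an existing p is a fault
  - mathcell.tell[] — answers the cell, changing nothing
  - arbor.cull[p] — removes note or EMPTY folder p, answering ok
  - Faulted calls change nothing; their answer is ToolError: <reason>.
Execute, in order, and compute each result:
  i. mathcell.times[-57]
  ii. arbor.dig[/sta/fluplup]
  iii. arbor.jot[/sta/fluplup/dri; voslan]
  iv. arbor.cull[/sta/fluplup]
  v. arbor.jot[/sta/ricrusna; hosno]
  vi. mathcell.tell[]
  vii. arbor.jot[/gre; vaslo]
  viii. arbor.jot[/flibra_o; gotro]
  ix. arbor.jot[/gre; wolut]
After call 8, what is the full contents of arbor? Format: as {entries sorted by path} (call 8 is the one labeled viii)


Answer: {flibra_o=gotro, gre=vaslo, sta/, sta/fluplup/, sta/fluplup/dri=voslan, sta/ricrusna=hosno}

Derivation:
~$ times x='-57'
[out] 0
~$ dig p='/sta/fluplup'
[out] ok
~$ jot p='/sta/fluplup/dri' c='voslan'
[out] created
~$ cull p='/sta/fluplup'
[out] ToolError: not empty
~$ jot p='/sta/ricrusna' c='hosno'
[out] created
~$ tell
[out] 0
~$ jot p='/gre' c='vaslo'
[out] created
~$ jot p='/flibra_o' c='gotro'
[out] created
~$ jot p='/gre' c='wolut'
[out] overwrote


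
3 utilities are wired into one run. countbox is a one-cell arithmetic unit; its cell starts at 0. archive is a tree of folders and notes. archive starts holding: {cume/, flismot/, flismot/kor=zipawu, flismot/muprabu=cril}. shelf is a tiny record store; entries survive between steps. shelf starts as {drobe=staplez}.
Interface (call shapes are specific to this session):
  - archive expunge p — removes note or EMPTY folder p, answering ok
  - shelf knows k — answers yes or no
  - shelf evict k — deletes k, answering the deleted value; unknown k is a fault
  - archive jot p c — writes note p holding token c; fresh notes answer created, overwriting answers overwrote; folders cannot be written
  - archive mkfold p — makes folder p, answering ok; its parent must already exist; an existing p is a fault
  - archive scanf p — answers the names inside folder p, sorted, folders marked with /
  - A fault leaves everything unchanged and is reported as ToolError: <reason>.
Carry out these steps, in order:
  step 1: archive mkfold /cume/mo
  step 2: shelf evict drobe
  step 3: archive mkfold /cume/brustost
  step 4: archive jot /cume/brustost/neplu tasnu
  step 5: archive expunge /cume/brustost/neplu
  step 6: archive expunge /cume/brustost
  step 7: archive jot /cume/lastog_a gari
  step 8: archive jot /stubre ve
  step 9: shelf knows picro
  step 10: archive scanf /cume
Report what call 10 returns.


Answer: [lastog_a, mo/]

Derivation:
;; archive mkfold(/cume/mo) -> ok
;; shelf evict(drobe) -> staplez
;; archive mkfold(/cume/brustost) -> ok
;; archive jot(/cume/brustost/neplu, tasnu) -> created
;; archive expunge(/cume/brustost/neplu) -> ok
;; archive expunge(/cume/brustost) -> ok
;; archive jot(/cume/lastog_a, gari) -> created
;; archive jot(/stubre, ve) -> created
;; shelf knows(picro) -> no
;; archive scanf(/cume) -> [lastog_a, mo/]


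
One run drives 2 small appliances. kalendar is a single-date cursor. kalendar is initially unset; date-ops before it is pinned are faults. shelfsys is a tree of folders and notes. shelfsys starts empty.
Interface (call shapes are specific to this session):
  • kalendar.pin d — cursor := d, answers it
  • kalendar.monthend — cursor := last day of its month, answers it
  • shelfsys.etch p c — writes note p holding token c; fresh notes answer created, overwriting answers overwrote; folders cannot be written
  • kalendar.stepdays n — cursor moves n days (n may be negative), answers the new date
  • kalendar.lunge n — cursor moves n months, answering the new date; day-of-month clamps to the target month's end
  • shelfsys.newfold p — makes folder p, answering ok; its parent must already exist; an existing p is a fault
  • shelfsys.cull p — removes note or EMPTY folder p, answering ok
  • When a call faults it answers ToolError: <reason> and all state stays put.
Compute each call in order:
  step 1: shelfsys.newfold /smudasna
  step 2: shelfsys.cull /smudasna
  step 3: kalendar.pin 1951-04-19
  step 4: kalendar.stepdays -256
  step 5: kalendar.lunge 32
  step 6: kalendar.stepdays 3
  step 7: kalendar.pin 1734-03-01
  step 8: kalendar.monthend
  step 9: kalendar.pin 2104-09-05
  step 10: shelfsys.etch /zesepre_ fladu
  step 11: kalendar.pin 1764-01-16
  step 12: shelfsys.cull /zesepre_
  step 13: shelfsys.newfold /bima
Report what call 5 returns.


Act: newfold[/smudasna]
Obs: ok
Act: cull[/smudasna]
Obs: ok
Act: pin[1951-04-19]
Obs: 1951-04-19
Act: stepdays[-256]
Obs: 1950-08-06
Act: lunge[32]
Obs: 1953-04-06
Act: stepdays[3]
Obs: 1953-04-09
Act: pin[1734-03-01]
Obs: 1734-03-01
Act: monthend[]
Obs: 1734-03-31
Act: pin[2104-09-05]
Obs: 2104-09-05
Act: etch[/zesepre_; fladu]
Obs: created
Act: pin[1764-01-16]
Obs: 1764-01-16
Act: cull[/zesepre_]
Obs: ok
Act: newfold[/bima]
Obs: ok

Answer: 1953-04-06


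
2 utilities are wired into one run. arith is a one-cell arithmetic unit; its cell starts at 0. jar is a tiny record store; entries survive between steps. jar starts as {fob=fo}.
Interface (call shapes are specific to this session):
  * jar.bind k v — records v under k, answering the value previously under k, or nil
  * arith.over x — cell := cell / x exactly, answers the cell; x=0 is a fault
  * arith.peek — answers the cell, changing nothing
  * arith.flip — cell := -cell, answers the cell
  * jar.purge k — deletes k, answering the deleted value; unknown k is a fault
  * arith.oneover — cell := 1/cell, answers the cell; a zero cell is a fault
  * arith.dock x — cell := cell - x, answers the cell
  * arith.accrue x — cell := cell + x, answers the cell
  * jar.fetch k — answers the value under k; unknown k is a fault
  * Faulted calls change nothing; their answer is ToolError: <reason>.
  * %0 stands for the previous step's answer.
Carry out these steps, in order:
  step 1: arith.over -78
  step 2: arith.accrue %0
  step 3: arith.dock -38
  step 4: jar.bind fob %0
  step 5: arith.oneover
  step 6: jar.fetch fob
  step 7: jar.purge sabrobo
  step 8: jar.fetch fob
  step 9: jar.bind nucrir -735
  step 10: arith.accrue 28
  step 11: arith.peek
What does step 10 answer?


-> over(x='-78')
<- 0
-> accrue(x='%0')
<- 0
-> dock(x='-38')
<- 38
-> bind(k='fob', v='%0')
<- fo
-> oneover()
<- 1/38
-> fetch(k='fob')
<- 38
-> purge(k='sabrobo')
<- ToolError: no such key sabrobo
-> fetch(k='fob')
<- 38
-> bind(k='nucrir', v='-735')
<- nil
-> accrue(x='28')
<- 1065/38
-> peek()
<- 1065/38

Answer: 1065/38


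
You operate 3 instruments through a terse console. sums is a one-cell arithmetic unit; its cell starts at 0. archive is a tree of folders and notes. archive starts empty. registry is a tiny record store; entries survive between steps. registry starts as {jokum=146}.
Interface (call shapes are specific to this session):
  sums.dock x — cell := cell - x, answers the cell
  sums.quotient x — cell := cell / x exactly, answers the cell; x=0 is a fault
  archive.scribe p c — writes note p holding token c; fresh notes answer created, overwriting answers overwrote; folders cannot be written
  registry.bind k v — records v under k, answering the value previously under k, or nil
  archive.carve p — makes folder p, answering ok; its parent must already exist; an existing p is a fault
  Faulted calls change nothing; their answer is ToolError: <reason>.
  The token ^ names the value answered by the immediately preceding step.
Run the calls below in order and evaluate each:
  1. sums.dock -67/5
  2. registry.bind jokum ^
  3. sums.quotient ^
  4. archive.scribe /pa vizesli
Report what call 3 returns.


// sums.dock(-67/5) -> 67/5
// registry.bind(jokum, ^) -> 146
// sums.quotient(^) -> 67/730
// archive.scribe(/pa, vizesli) -> created

Answer: 67/730


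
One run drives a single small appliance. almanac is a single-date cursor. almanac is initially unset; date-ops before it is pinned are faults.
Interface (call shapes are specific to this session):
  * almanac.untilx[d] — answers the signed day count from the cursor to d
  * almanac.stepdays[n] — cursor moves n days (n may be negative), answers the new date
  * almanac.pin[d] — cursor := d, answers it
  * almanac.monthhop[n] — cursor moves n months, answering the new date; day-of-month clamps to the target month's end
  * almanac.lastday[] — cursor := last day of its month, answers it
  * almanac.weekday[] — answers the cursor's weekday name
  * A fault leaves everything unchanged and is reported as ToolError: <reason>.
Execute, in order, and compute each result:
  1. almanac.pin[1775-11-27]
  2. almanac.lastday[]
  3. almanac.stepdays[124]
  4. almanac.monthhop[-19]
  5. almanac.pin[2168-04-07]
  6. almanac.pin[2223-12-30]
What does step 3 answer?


>> pin(d: 1775-11-27)
<< 1775-11-27
>> lastday()
<< 1775-11-30
>> stepdays(n: 124)
<< 1776-04-02
>> monthhop(n: -19)
<< 1774-09-02
>> pin(d: 2168-04-07)
<< 2168-04-07
>> pin(d: 2223-12-30)
<< 2223-12-30

Answer: 1776-04-02


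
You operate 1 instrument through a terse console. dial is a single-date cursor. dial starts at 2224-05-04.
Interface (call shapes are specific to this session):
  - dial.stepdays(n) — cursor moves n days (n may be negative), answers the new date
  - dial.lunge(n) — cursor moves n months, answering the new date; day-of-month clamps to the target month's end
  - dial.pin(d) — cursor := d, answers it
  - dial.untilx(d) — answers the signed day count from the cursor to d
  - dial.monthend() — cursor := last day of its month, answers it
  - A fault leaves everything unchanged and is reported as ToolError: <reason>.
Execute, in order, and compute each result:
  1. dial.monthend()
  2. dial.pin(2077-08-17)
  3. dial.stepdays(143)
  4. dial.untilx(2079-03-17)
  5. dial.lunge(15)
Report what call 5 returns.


>> monthend()
<< 2224-05-31
>> pin(d='2077-08-17')
<< 2077-08-17
>> stepdays(n='143')
<< 2078-01-07
>> untilx(d='2079-03-17')
<< 434
>> lunge(n='15')
<< 2079-04-07

Answer: 2079-04-07


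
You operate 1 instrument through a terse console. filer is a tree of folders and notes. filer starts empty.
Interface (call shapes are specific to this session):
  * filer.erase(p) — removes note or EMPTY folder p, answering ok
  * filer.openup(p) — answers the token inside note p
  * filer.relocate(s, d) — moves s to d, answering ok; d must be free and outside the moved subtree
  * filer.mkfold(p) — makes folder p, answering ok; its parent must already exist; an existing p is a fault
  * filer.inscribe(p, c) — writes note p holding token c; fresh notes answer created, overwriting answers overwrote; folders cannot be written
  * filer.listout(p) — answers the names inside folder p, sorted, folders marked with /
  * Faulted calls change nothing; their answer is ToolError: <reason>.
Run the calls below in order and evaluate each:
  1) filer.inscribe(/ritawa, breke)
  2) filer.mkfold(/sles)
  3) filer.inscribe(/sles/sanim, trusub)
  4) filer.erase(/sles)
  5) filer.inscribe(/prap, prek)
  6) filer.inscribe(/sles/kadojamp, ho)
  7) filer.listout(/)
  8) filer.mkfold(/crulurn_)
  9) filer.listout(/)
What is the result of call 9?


Answer: [crulurn_/, prap, ritawa, sles/]

Derivation:
Step: inscribe[/ritawa; breke]
Result: created
Step: mkfold[/sles]
Result: ok
Step: inscribe[/sles/sanim; trusub]
Result: created
Step: erase[/sles]
Result: ToolError: not empty
Step: inscribe[/prap; prek]
Result: created
Step: inscribe[/sles/kadojamp; ho]
Result: created
Step: listout[/]
Result: [prap, ritawa, sles/]
Step: mkfold[/crulurn_]
Result: ok
Step: listout[/]
Result: [crulurn_/, prap, ritawa, sles/]


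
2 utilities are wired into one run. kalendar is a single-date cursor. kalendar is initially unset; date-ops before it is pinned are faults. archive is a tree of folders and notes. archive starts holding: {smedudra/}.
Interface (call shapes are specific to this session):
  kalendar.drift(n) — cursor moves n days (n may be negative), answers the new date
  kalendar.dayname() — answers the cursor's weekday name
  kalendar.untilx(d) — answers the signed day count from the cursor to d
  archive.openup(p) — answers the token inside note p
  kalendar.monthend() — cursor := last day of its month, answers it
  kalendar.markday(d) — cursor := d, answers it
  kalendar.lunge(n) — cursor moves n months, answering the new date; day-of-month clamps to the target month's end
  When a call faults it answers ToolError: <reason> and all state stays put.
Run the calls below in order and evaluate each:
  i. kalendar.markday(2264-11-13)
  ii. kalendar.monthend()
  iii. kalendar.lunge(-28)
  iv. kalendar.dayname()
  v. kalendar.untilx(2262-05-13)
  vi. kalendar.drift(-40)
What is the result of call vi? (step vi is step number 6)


% kalendar.markday(d='2264-11-13') ~> 2264-11-13
% kalendar.monthend() ~> 2264-11-30
% kalendar.lunge(n='-28') ~> 2262-07-30
% kalendar.dayname() ~> Wednesday
% kalendar.untilx(d='2262-05-13') ~> -78
% kalendar.drift(n='-40') ~> 2262-06-20

Answer: 2262-06-20


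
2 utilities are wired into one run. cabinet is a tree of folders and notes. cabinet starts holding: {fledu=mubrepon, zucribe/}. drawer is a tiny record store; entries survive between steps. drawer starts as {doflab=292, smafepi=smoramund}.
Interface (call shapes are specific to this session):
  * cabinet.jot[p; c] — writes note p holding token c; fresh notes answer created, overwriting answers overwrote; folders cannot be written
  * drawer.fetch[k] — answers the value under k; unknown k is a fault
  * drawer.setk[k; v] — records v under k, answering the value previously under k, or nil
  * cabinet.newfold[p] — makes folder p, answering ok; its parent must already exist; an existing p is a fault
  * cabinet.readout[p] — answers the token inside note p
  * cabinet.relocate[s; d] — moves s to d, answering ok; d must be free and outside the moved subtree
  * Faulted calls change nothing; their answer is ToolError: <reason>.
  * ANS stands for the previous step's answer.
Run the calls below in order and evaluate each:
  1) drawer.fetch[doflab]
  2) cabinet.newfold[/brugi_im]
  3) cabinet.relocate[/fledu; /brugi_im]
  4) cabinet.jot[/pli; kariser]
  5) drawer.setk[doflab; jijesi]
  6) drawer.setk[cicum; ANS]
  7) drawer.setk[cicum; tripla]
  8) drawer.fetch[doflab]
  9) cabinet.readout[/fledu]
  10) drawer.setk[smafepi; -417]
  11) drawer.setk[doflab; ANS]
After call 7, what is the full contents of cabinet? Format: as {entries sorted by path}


Answer: {brugi_im/, fledu=mubrepon, pli=kariser, zucribe/}

Derivation:
I use fetch using k→doflab, and observe 292.
I try newfold using p→/brugi_im, and see ok.
Next I call relocate using s→/fledu, d→/brugi_im: ToolError: exists.
I run jot using p→/pli, c→kariser, and observe created.
Using setk using k→doflab, v→jijesi, giving 292.
Now I run setk using k→cicum, v→ANS, and get nil.
Now I run setk using k→cicum, v→tripla, yielding 292.
Using fetch using k→doflab, yielding jijesi.
Then readout using p→/fledu, and see mubrepon.
Then setk using k→smafepi, v→-417, — result: smoramund.
Now I run setk using k→doflab, v→ANS, → jijesi.
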